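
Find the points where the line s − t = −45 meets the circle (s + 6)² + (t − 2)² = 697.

(−27, 18) and (−22, 23)

Express t = s + 45 and substitute into the circle:
2s² + 98s + 1188 = 0  ⟹  s² + 49s + 594 = 0
s = −22 or s = −27, giving (−22, 23) and (−27, 18).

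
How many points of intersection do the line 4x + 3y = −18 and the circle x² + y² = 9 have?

0

Centre (0, 0), r² = 9. Distance² from centre to line = (18)²/25 = 324/25.
Since d² > r², the line lies outside the circle.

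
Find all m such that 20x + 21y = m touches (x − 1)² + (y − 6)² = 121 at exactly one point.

Tangency holds when the distance from the centre (1, 6) to the line equals the radius 11:
|20·1 + 21·6 − m| / √841 = 11
|m − (146)| = 11·29, so m = 465 or m = −173.

m = −173 or m = 465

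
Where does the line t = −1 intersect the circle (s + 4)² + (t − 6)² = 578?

(−27, −1) and (19, −1)

Express t = −1 and substitute into the circle:
s² + 8s − 513 = 0
s = 19 or s = −27, giving (19, −1) and (−27, −1).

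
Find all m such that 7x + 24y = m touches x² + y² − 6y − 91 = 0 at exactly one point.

m = −178 or m = 322

The line touches the circle iff its distance from (0, 3) is 10:
|7·0 + 24·3 − m| / √625 = 10
|m − (72)| = 10·25, so m = 322 or m = −178.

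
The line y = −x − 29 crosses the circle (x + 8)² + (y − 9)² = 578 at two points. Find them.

Express y = −x − 29 and substitute into the circle:
2x² + 92x + 930 = 0  ⟹  x² + 46x + 465 = 0
x = −15 or x = −31, giving (−15, −14) and (−31, 2).

(−31, 2) and (−15, −14)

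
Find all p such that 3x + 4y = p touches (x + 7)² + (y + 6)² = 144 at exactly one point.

The line touches the circle iff its distance from (−7, −6) is 12:
|3·(−7) + 4·(−6) − p| / √25 = 12
|p − (−45)| = 12·5, so p = 15 or p = −105.

p = −105 or p = 15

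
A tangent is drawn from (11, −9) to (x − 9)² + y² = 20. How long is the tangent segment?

With centre O = (9, 0), |OP|² = 85 and r² = 20.
Power of the point: PT² = |PO|² − r² = 65, so PT = √65.

√65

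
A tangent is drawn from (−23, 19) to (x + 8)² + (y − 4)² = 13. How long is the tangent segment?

With centre O = (−8, 4), |OP|² = 450 and r² = 13.
By the tangent–radius right angle, tangent length = √(|PO|² − r²) = √437.

√437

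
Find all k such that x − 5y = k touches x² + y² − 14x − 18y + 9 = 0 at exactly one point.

k = −38 ± 11√26

Tangency holds when the distance from the centre (7, 9) to the line equals the radius 11:
|1·7 − 5·9 − k| / √26 = 11
|k − (−38)| = 11√26.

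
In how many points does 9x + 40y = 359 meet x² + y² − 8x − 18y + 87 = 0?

Substituting the line into the circle gives 1681x² − 12782x + 9601 = 0.
Discriminant = (−12782)² − 4·1681·(9601) = 98822400 > 0.
Two real roots: the line is a secant.

2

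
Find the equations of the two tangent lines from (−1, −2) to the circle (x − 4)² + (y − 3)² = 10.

3x − y = −1 and x − 3y = 5

Write the tangent as mx − y + (−2 − m·(−1)) = 0 and set its distance from the centre to √10:
[m·(5) − (5)]² = 10(m² + 1)
3m² − 10m + 3 = 0, so m = 3 or m = 1/3.
With m = 3: 3x − y = −1. With m = 1/3: x − 3y = 5.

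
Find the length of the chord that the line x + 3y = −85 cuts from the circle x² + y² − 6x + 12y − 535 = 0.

6√10

The distance from (3, −6) to the line is 70/√10, and r² = 580.
Chord = 2√(r² − d²) = 2·√(90) = 6√10.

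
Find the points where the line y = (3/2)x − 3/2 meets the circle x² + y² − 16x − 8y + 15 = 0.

(1, 0) and (9, 12)

Substitute y = (−3 + 3x)/2:
13x² − 130x + 117 = 0  ⟹  x² − 10x + 9 = 0
x = 9 or x = 1, giving (9, 12) and (1, 0).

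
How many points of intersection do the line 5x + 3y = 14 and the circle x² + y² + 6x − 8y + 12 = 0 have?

2

Centre (−3, 4), r² = 13. Distance² from centre to line = (−17)²/34 = 17/2.
Since d² < r², the line cuts the circle twice.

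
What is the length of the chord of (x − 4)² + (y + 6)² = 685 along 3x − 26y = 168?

2√685

Substitute y = (−168 + 3x)/26:
685x² − 5480x − 452100 = 0  ⟹  x² − 8x − 660 = 0
x = 30 or x = −22, giving (30, −3) and (−22, −9).
Chord length = distance between (30, −3) and (−22, −9) = √2740 = 2√685.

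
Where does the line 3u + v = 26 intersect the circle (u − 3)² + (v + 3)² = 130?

(6, 8) and (12, −10)

From the line, v = −3u + 26. Substituting:
10u² − 180u + 720 = 0  ⟹  u² − 18u + 72 = 0
u = 12 or u = 6, giving (12, −10) and (6, 8).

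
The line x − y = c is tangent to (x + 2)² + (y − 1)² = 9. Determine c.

c = −3 ± 3√2

The line touches the circle iff its distance from (−2, 1) is 3:
|1·(−2) − 1·1 − c| / √2 = 3
|c − (−3)| = 3√2.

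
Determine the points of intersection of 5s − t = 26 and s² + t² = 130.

(3, −11) and (7, 9)

From the line, t = 5s − 26. Substituting:
26s² − 260s + 546 = 0  ⟹  s² − 10s + 21 = 0
s = 7 or s = 3, giving (7, 9) and (3, −11).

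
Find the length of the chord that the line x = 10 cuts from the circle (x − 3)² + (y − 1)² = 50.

2

The distance from (3, 1) to the line is 7, and r² = 50.
Chord = 2√(r² − d²) = 2·√(1) = 2.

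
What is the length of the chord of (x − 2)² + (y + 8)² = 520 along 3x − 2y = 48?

The distance from (2, −8) to the line is 26/√13, and r² = 520.
Half the chord is √(r² − d²) = √(468), so the full chord is 12√13.

12√13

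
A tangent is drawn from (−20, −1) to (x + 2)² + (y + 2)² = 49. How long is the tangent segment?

Centre (−2, −2), r² = 49. |PO|² = (−18)² + (1)² = 325.
Power of the point: PT² = |PO|² − r² = 276, so PT = 2√69.

2√69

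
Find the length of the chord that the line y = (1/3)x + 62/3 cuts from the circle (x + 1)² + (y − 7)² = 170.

2√10

Substitute y = (62 + x)/3:
10x² + 100x + 160 = 0  ⟹  x² + 10x + 16 = 0
x = −2 or x = −8, giving (−2, 20) and (−8, 18).
Chord length = distance between (−2, 20) and (−8, 18) = √40 = 2√10.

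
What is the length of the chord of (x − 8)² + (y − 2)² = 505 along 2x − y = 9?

Express y = 2x − 9 and substitute into the circle:
5x² − 60x − 320 = 0  ⟹  x² − 12x − 64 = 0
x = 16 or x = −4, giving (16, 23) and (−4, −17).
Chord length = distance between (16, 23) and (−4, −17) = √2000 = 20√5.

20√5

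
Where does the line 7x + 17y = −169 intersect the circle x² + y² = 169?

(−12, −5) and (5, −12)

Express y = (−169 − 7x)/17 and substitute into the circle:
338x² + 2366x − 20280 = 0  ⟹  x² + 7x − 60 = 0
x = 5 or x = −12, giving (5, −12) and (−12, −5).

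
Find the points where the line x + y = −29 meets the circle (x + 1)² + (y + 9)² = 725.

From the line, y = −x − 29. Substituting:
2x² + 42x − 324 = 0  ⟹  x² + 21x − 162 = 0
x = 6 or x = −27, giving (6, −35) and (−27, −2).

(−27, −2) and (6, −35)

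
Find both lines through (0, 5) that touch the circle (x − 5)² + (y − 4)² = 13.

A line y − (5) = m(x − (0)) is tangent when its distance from (5, 4) is √13:
[m·(5) − (−1)]² = 13(m² + 1)
6m² + 5m − 6 = 0, so m = 2/3 or m = −3/2.
With m = 2/3: 2x − 3y = −15. With m = −3/2: 3x + 2y = 10.

2x − 3y = −15 and 3x + 2y = 10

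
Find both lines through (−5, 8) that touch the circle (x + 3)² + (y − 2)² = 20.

Write the tangent as mx − y + (8 − m·(−5)) = 0 and set its distance from the centre to 2√5:
[m·(2) − (−6)]² = 20(m² + 1)
2m² − 3m − 2 = 0, so m = 2 or m = −1/2.
With m = 2: 2x − y = −18. With m = −1/2: x + 2y = 11.

2x − y = −18 and x + 2y = 11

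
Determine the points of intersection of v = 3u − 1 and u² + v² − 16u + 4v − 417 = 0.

Express v = 3u − 1 and substitute into the circle:
10u² − 10u − 420 = 0  ⟹  u² − u − 42 = 0
u = 7 or u = −6, giving (7, 20) and (−6, −19).

(−6, −19) and (7, 20)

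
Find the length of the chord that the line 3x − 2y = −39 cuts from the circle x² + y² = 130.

Express y = (39 + 3x)/2 and substitute into the circle:
13x² + 234x + 1001 = 0  ⟹  x² + 18x + 77 = 0
x = −7 or x = −11, giving (−7, 9) and (−11, 3).
Chord length = distance between (−7, 9) and (−11, 3) = √52 = 2√13.

2√13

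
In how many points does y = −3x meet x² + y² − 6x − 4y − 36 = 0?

2

Centre (3, 2), r² = 49. Distance² from centre to line = (11)²/10 = 121/10.
Since d² < r², the line cuts the circle twice.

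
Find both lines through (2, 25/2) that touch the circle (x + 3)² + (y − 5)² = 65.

7x + 4y = 64 and x + 8y = 102

A line y − (25/2) = m(x − (2)) is tangent when its distance from (−3, 5) is √65:
[m·(−5) − (−15/2)]² = 65(m² + 1)
32m² + 60m + 7 = 0, so m = −7/4 or m = −1/8.
Through (2, 25/2) these give 7x + 4y = 64 and x + 8y = 102.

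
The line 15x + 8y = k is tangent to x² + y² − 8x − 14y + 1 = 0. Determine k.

The line touches the circle iff its distance from (4, 7) is 8:
|15·4 + 8·7 − k| / √289 = 8
|k − (116)| = 8·17, so k = 252 or k = −20.

k = −20 or k = 252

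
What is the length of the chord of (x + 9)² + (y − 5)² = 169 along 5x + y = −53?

5√26

Centre (−9, 5), r² = 169. Perpendicular distance d from centre to line = |13| / √26 = 13/√26.
Chord = 2√(r² − d²) = 2·√(325/2) = 5√26.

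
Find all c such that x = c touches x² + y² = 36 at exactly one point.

c = −6 or c = 6

The line touches the circle iff its distance from (0, 0) is 6:
|1·0 + 0·0 − c| / √1 = 6
|c| = 6, so c = 6 or c = −6.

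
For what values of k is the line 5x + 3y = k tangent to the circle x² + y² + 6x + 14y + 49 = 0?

k = −36 ± 3√34

For a tangent, require d(centre, line) = r = 3.
|5·(−3) + 3·(−7) − k| / √34 = 3
|k − (−36)| = 3√34.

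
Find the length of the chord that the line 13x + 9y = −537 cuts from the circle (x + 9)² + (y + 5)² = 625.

5√10

From the line, y = (−537 − 13x)/9. Substituting:
250x² + 14250x + 198000 = 0  ⟹  x² + 57x + 792 = 0
x = −24 or x = −33, giving (−24, −25) and (−33, −12).
|(−24, −25) − (−33, −12)| = √((9)² + (−13)²) = 5√10.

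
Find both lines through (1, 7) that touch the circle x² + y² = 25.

Let a tangent through (1, 7) have slope m. Its distance from (0, 0) must equal 5:
[m·(−1) − (−7)]² = 25(m² + 1)
12m² + 7m − 12 = 0, so m = −4/3 or m = 3/4.
With m = −4/3: 4x + 3y = 25. With m = 3/4: 3x − 4y = −25.

4x + 3y = 25 and 3x − 4y = −25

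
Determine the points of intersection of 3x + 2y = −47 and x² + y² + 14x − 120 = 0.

Express y = (−47 − 3x)/2 and substitute into the circle:
13x² + 338x + 1729 = 0  ⟹  x² + 26x + 133 = 0
x = −7 or x = −19, giving (−7, −13) and (−19, 5).

(−19, 5) and (−7, −13)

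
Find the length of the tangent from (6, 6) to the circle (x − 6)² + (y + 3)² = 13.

With centre O = (6, −3), |OP|² = 81 and r² = 13.
The tangent meets the radius at right angles, so tangent² = |PO|² − r² = 81 − 13 = 68.

2√17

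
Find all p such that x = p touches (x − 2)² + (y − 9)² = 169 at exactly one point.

p = −11 or p = 15

Tangency holds when the distance from the centre (2, 9) to the line equals the radius 13:
|1·2 + 0·9 − p| / √1 = 13
|p − (2)| = 13, so p = 15 or p = −11.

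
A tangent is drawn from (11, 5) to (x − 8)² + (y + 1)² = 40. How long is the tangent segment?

√5

Centre (8, −1), r² = 40. |PO|² = (3)² + (6)² = 45.
Power of the point: PT² = |PO|² − r² = 5, so PT = √5.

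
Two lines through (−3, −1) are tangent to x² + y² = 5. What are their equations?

Write the tangent as mx − y + (−1 − m·(−3)) = 0 and set its distance from the centre to √5:
[m·(3) − (1)]² = 5(m² + 1)
2m² − 3m − 2 = 0, so m = −1/2 or m = 2.
Through (−3, −1) these give x + 2y = −5 and 2x − y = −5.

x + 2y = −5 and 2x − y = −5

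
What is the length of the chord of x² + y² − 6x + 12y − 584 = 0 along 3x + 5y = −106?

Express y = (−106 − 3x)/5 and substitute into the circle:
34x² + 306x − 9724 = 0  ⟹  x² + 9x − 286 = 0
x = 13 or x = −22, giving (13, −29) and (−22, −8).
|(13, −29) − (−22, −8)| = √((35)² + (−21)²) = 7√34.

7√34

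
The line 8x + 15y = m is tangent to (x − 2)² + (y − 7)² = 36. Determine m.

Tangency holds when the distance from the centre (2, 7) to the line equals the radius 6:
|8·2 + 15·7 − m| / √289 = 6
|m − (121)| = 6·17, so m = 223 or m = 19.

m = 19 or m = 223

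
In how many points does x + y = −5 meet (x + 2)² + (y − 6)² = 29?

d² = (1·(−2) + 1·6 − (−5))²/2 = 81/2; r² = 29.
Since d² > r², the line lies outside the circle.

0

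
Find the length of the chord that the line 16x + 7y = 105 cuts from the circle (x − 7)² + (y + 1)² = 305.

2√305

Centre (7, −1), r² = 305. Perpendicular distance d from centre to line = |0| / √305 = 0/√305.
Chord = 2√(r² − d²) = 2·√(305) = 2√305.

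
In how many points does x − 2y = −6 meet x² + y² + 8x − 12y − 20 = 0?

2

Substituting the line into the circle gives 5x² + 20x − 188 = 0.
Δ = 400 − (−3760) = 4160.
Two real roots: the line is a secant.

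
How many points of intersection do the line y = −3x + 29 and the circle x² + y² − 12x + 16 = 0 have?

2

Substituting the line into the circle gives 10x² − 186x + 857 = 0.
Discriminant = (−186)² − 4·10·(857) = 316 > 0.
Two real roots: the line is a secant.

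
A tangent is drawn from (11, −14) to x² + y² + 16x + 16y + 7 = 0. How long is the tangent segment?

2√69

Centre (−8, −8), r² = 121. |PO|² = (19)² + (−6)² = 397.
By the tangent–radius right angle, tangent length = √(|PO|² − r²) = √276 = 2√69.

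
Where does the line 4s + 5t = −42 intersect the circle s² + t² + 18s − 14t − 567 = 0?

(−33, 18) and (7, −14)

Express t = (−42 − 4s)/5 and substitute into the circle:
41s² + 1066s − 9471 = 0  ⟹  s² + 26s − 231 = 0
s = 7 or s = −33, giving (7, −14) and (−33, 18).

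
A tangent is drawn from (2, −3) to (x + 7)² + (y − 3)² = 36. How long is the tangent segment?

9

With centre O = (−7, 3), |OP|² = 117 and r² = 36.
The tangent meets the radius at right angles, so tangent² = |PO|² − r² = 117 − 36 = 81.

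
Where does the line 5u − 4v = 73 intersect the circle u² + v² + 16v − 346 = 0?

Substitute v = (−73 + 5u)/4:
41u² − 410u − 4879 = 0  ⟹  u² − 10u − 119 = 0
u = 17 or u = −7, giving (17, 3) and (−7, −27).

(−7, −27) and (17, 3)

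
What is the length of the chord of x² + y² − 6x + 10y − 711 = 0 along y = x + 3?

37√2

From the line, y = x + 3. Substituting:
2x² + 10x − 672 = 0  ⟹  x² + 5x − 336 = 0
x = 16 or x = −21, giving (16, 19) and (−21, −18).
|(16, 19) − (−21, −18)| = √((37)² + (37)²) = 37√2.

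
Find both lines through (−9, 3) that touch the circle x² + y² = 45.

2x + y = −15 and x − 2y = −15

A line y − (3) = m(x − (−9)) is tangent when its distance from (0, 0) is 3√5:
(9m − (−3))² = 45(m² + 1)
2m² + 3m − 2 = 0, so m = −2 or m = 1/2.
With m = −2: 2x + y = −15. With m = 1/2: x − 2y = −15.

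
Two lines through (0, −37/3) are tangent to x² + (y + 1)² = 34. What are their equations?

Let a tangent through (0, −37/3) have slope m. Its distance from (0, −1) must equal √34:
(0m − (34/3))² = 34(m² + 1)
9m² − 25 = 0, so m = 5/3 or m = −5/3.
Through (0, −37/3) these give 5x − 3y = 37 and 5x + 3y = −37.

5x − 3y = 37 and 5x + 3y = −37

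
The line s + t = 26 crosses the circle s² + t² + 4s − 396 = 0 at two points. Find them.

(10, 16) and (14, 12)

Substitute t = −s + 26:
2s² − 48s + 280 = 0  ⟹  s² − 24s + 140 = 0
s = 14 or s = 10, giving (14, 12) and (10, 16).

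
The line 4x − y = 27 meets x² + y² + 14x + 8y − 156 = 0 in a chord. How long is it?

Express y = 4x − 27 and substitute into the circle:
17x² − 170x + 357 = 0  ⟹  x² − 10x + 21 = 0
x = 7 or x = 3, giving (7, 1) and (3, −15).
Chord length = distance between (7, 1) and (3, −15) = √272 = 4√17.

4√17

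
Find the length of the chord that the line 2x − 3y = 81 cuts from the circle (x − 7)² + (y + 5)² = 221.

2√13

From the line, y = (−81 + 2x)/3. Substituting:
13x² − 390x + 2808 = 0  ⟹  x² − 30x + 216 = 0
x = 18 or x = 12, giving (18, −15) and (12, −19).
|(18, −15) − (12, −19)| = √((6)² + (4)²) = 2√13.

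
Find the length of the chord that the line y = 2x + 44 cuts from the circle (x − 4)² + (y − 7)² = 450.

Substitute y = 2x + 44:
5x² + 140x + 935 = 0  ⟹  x² + 28x + 187 = 0
x = −11 or x = −17, giving (−11, 22) and (−17, 10).
|(−11, 22) − (−17, 10)| = √((6)² + (12)²) = 6√5.

6√5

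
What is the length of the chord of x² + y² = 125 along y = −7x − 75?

5√2

Express y = −7x − 75 and substitute into the circle:
50x² + 1050x + 5500 = 0  ⟹  x² + 21x + 110 = 0
x = −10 or x = −11, giving (−10, −5) and (−11, 2).
|(−10, −5) − (−11, 2)| = √((1)² + (−7)²) = 5√2.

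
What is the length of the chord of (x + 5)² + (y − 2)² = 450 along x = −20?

30

Centre (−5, 2), r² = 450. Perpendicular distance d from centre to line = |15| / √1 = 15.
Half the chord is √(r² − d²) = √(225), so the full chord is 30.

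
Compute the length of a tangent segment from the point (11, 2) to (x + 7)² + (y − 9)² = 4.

3√41

The centre is (−7, 9) and r = 2. The square of the distance from P to the centre is 324 + 49 = 373.
By the tangent–radius right angle, tangent length = √(|PO|² − r²) = √369 = 3√41.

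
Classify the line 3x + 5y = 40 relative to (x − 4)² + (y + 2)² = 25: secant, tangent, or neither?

Substituting the line into the circle gives 34x² − 500x + 2275 = 0.
Δ = 250000 − 309400 = −59400.
No real roots: the line does not meet the circle.

neither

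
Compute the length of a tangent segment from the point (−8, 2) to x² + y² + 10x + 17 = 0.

Centre (−5, 0), r² = 8. |PO|² = (−3)² + (2)² = 13.
The tangent meets the radius at right angles, so tangent² = |PO|² − r² = 13 − 8 = 5.

√5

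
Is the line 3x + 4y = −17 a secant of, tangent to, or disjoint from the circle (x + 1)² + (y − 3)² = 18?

disjoint

Centre (−1, 3), r² = 18. Distance² from centre to line = (26)²/25 = 676/25.
Since d² > r², the line lies outside the circle.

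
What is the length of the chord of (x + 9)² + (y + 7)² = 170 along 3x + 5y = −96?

4√34

The distance from (−9, −7) to the line is 34/√34, and r² = 170.
Chord = 2√(r² − d²) = 2·√(136) = 4√34.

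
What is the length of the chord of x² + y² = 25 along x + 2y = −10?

The distance from (0, 0) to the line is 10/√5, and r² = 25.
Half the chord is √(r² − d²) = √(5), so the full chord is 2√5.

2√5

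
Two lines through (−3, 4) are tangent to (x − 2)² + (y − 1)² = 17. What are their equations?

x − 4y = −19 and 4x + y = −8

Let a tangent through (−3, 4) have slope m. Its distance from (2, 1) must equal √17:
(5m − (−3))² = 17(m² + 1)
4m² + 15m − 4 = 0, so m = 1/4 or m = −4.
With m = 1/4: x − 4y = −19. With m = −4: 4x + y = −8.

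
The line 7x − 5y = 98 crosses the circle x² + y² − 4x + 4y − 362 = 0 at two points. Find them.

Substitute y = (−98 + 7x)/5:
74x² − 1332x − 1406 = 0  ⟹  x² − 18x − 19 = 0
x = 19 or x = −1, giving (19, 7) and (−1, −21).

(−1, −21) and (19, 7)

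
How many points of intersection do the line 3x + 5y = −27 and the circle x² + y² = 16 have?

Substituting the line into the circle gives 34x² + 162x + 329 = 0.
Δ = 26244 − 44744 = −18500.
No real roots: the line does not meet the circle.

0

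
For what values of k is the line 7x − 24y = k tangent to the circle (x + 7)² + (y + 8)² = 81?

k = −82 or k = 368

Tangency holds when the distance from the centre (−7, −8) to the line equals the radius 9:
|7·(−7) − 24·(−8) − k| / √625 = 9
|k − (143)| = 9·25, so k = 368 or k = −82.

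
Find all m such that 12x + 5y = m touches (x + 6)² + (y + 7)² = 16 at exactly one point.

The line touches the circle iff its distance from (−6, −7) is 4:
|12·(−6) + 5·(−7) − m| / √169 = 4
|m − (−107)| = 4·13, so m = −55 or m = −159.

m = −159 or m = −55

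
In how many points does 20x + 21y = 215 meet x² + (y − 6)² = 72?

2

Centre (0, 6), r² = 72. Distance² from centre to line = (−89)²/841 = 7921/841.
Since d² < r², the line cuts the circle twice.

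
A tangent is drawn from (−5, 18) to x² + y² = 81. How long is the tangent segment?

The centre is (0, 0) and r = 9. The square of the distance from P to the centre is 25 + 324 = 349.
The tangent meets the radius at right angles, so tangent² = |PO|² − r² = 349 − 81 = 268.

2√67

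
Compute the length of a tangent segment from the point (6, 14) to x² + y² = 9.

√223

The centre is (0, 0) and r = 3. The square of the distance from P to the centre is 36 + 196 = 232.
By the tangent–radius right angle, tangent length = √(|PO|² − r²) = √223.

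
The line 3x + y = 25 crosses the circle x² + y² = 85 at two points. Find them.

Substitute y = −3x + 25:
10x² − 150x + 540 = 0  ⟹  x² − 15x + 54 = 0
x = 9 or x = 6, giving (9, −2) and (6, 7).

(6, 7) and (9, −2)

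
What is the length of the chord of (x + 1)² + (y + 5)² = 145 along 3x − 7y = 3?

3√58

The distance from (−1, −5) to the line is 29/√58, and r² = 145.
Chord = 2√(r² − d²) = 2·√(261/2) = 3√58.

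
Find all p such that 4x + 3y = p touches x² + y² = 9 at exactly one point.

p = −15 or p = 15

The line touches the circle iff its distance from (0, 0) is 3:
|4·0 + 3·0 − p| / √25 = 3
|p| = 3·5, so p = 15 or p = −15.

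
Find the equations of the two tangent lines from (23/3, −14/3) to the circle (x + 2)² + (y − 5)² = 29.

5x + 2y = 29 and 2x + 5y = −8

Write the tangent as mx − y + (−14/3 − m·(23/3)) = 0 and set its distance from the centre to √29:
(−29/3m − (29/3))² = 29(m² + 1)
10m² + 29m + 10 = 0, so m = −5/2 or m = −2/5.
Through (23/3, −14/3) these give 5x + 2y = 29 and 2x + 5y = −8.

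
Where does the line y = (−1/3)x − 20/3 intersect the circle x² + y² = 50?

Express y = (−20 − x)/3 and substitute into the circle:
10x² + 40x − 50 = 0  ⟹  x² + 4x − 5 = 0
x = 1 or x = −5, giving (1, −7) and (−5, −5).

(−5, −5) and (1, −7)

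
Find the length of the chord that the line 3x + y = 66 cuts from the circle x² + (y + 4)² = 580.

Centre (0, −4), r² = 580. Perpendicular distance d from centre to line = |−70| / √10 = 70/√10.
Chord = 2√(r² − d²) = 2·√(90) = 6√10.

6√10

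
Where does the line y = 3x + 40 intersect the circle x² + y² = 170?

Substitute y = 3x + 40:
10x² + 240x + 1430 = 0  ⟹  x² + 24x + 143 = 0
x = −11 or x = −13, giving (−11, 7) and (−13, 1).

(−13, 1) and (−11, 7)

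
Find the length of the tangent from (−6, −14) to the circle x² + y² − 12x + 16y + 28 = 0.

Centre (6, −8), r² = 72. |PO|² = (−12)² + (−6)² = 180.
The tangent meets the radius at right angles, so tangent² = |PO|² − r² = 180 − 72 = 108.

6√3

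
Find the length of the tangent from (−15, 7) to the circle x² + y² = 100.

Centre (0, 0), r² = 100. |PO|² = (−15)² + (7)² = 274.
The tangent meets the radius at right angles, so tangent² = |PO|² − r² = 274 − 100 = 174.

√174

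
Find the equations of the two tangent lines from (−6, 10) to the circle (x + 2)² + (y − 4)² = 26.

Let a tangent through (−6, 10) have slope m. Its distance from (−2, 4) must equal √26:
(4m − (−6))² = 26(m² + 1)
5m² − 24m − 5 = 0, so m = −1/5 or m = 5.
Through (−6, 10) these give x + 5y = 44 and 5x − y = −40.

x + 5y = 44 and 5x − y = −40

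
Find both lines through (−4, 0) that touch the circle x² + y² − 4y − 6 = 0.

Let a tangent through (−4, 0) have slope m. Its distance from (0, 2) must equal √10:
(4m − (2))² = 10(m² + 1)
3m² − 8m − 3 = 0, so m = −1/3 or m = 3.
Through (−4, 0) these give x + 3y = −4 and 3x − y = −12.

x + 3y = −4 and 3x − y = −12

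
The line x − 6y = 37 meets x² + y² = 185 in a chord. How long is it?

4√37

Centre (0, 0), r² = 185. Perpendicular distance d from centre to line = |−37| / √37 = 37/√37.
Chord = 2√(r² − d²) = 2·√(148) = 4√37.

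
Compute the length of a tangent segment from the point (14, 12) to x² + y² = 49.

√291

The centre is (0, 0) and r = 7. The square of the distance from P to the centre is 196 + 144 = 340.
By the tangent–radius right angle, tangent length = √(|PO|² − r²) = √291.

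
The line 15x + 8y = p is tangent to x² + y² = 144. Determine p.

Tangency holds when the distance from the centre (0, 0) to the line equals the radius 12:
|15·0 + 8·0 − p| / √289 = 12
|p| = 12·17, so p = 204 or p = −204.

p = −204 or p = 204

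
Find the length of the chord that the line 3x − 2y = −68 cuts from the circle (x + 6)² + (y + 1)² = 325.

The distance from (−6, −1) to the line is 52/√13, and r² = 325.
Chord = 2√(r² − d²) = 2·√(117) = 6√13.

6√13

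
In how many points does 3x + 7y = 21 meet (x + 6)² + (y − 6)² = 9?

Centre (−6, 6), r² = 9. Distance² from centre to line = (3)²/58 = 9/58.
Since d² < r², the line cuts the circle twice.

2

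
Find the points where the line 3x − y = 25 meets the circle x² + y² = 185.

Substitute y = 3x − 25:
10x² − 150x + 440 = 0  ⟹  x² − 15x + 44 = 0
x = 11 or x = 4, giving (11, 8) and (4, −13).

(4, −13) and (11, 8)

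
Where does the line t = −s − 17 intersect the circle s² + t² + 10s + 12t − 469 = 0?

(−24, 7) and (8, −25)

Express t = −s − 17 and substitute into the circle:
2s² + 32s − 384 = 0  ⟹  s² + 16s − 192 = 0
s = 8 or s = −24, giving (8, −25) and (−24, 7).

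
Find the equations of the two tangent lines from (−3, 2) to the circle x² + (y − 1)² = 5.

Let a tangent through (−3, 2) have slope m. Its distance from (0, 1) must equal √5:
[m·(3) − (−1)]² = 5(m² + 1)
2m² + 3m − 2 = 0, so m = 1/2 or m = −2.
With m = 1/2: x − 2y = −7. With m = −2: 2x + y = −4.

x − 2y = −7 and 2x + y = −4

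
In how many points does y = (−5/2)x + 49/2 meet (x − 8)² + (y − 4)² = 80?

Substituting the line into the circle gives 29x² − 474x + 1617 = 0.
Discriminant = (−474)² − 4·29·(1617) = 37104 > 0.
Two real roots: the line is a secant.

2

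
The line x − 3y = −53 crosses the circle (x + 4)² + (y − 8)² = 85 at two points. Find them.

(−11, 14) and (−2, 17)

Substitute y = (53 + x)/3:
10x² + 130x + 220 = 0  ⟹  x² + 13x + 22 = 0
x = −2 or x = −11, giving (−2, 17) and (−11, 14).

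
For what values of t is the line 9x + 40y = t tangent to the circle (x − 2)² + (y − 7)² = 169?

t = −235 or t = 831

Tangency holds when the distance from the centre (2, 7) to the line equals the radius 13:
|9·2 + 40·7 − t| / √1681 = 13
|t − (298)| = 13·41, so t = 831 or t = −235.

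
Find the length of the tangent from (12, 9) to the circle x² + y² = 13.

2√53

Centre (0, 0), r² = 13. |PO|² = (12)² + (9)² = 225.
The tangent meets the radius at right angles, so tangent² = |PO|² − r² = 225 − 13 = 212.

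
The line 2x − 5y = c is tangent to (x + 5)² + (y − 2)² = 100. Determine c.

For a tangent, require d(centre, line) = r = 10.
|2·(−5) − 5·2 − c| / √29 = 10
|c − (−20)| = 10√29.

c = −20 ± 10√29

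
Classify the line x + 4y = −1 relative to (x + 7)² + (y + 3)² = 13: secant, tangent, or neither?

neither

d² = (1·(−7) + 4·(−3) − (−1))²/17 = 324/17; r² = 13.
Since d² > r², the line lies outside the circle.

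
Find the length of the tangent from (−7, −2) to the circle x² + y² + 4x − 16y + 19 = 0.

The centre is (−2, 8) and r = 7. The square of the distance from P to the centre is 25 + 100 = 125.
Power of the point: PT² = |PO|² − r² = 76, so PT = 2√19.

2√19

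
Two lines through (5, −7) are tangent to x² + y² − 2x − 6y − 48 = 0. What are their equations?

Write the tangent as mx − y + (−7 − m·(5)) = 0 and set its distance from the centre to √58:
[m·(−4) − (10)]² = 58(m² + 1)
21m² − 40m − 21 = 0, so m = −3/7 or m = 7/3.
With m = −3/7: 3x + 7y = −34. With m = 7/3: 7x − 3y = 56.

3x + 7y = −34 and 7x − 3y = 56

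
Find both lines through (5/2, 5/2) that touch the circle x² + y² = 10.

Let a tangent through (5/2, 5/2) have slope m. Its distance from (0, 0) must equal √10:
(−5/2m − (−5/2))² = 10(m² + 1)
3m² + 10m + 3 = 0, so m = −1/3 or m = −3.
Through (5/2, 5/2) these give x + 3y = 10 and 3x + y = 10.

x + 3y = 10 and 3x + y = 10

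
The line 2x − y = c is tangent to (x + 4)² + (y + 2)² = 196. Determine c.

c = −6 ± 14√5

The line touches the circle iff its distance from (−4, −2) is 14:
|2·(−4) − 1·(−2) − c| / √5 = 14
|c − (−6)| = 14√5.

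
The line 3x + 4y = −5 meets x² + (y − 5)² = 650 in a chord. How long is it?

50

Express y = (−5 − 3x)/4 and substitute into the circle:
25x² + 150x − 9775 = 0  ⟹  x² + 6x − 391 = 0
x = 17 or x = −23, giving (17, −14) and (−23, 16).
Chord length = distance between (17, −14) and (−23, 16) = √2500 = 50.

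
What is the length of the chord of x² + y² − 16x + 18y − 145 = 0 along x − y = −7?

2√2

From the line, y = x + 7. Substituting:
2x² + 16x + 30 = 0  ⟹  x² + 8x + 15 = 0
x = −3 or x = −5, giving (−3, 4) and (−5, 2).
|(−3, 4) − (−5, 2)| = √((2)² + (2)²) = 2√2.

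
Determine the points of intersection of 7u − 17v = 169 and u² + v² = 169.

(−5, −12) and (12, −5)

Substitute v = (−169 + 7u)/17:
338u² − 2366u − 20280 = 0  ⟹  u² − 7u − 60 = 0
u = 12 or u = −5, giving (12, −5) and (−5, −12).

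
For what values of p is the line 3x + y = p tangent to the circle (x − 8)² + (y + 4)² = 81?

The line touches the circle iff its distance from (8, −4) is 9:
|3·8 + 1·(−4) − p| / √10 = 9
|p − (20)| = 9√10.

p = 20 ± 9√10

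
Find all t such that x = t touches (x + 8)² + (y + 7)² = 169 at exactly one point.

The line touches the circle iff its distance from (−8, −7) is 13:
|1·(−8) + 0·(−7) − t| / √1 = 13
|t − (−8)| = 13, so t = 5 or t = −21.

t = −21 or t = 5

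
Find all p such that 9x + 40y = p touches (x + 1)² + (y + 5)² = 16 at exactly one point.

For a tangent, require d(centre, line) = r = 4.
|9·(−1) + 40·(−5) − p| / √1681 = 4
|p − (−209)| = 4·41, so p = −45 or p = −373.

p = −373 or p = −45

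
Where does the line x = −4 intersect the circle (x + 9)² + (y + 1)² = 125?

(−4, −11) and (−4, 9)

The line gives x = −4. Substituting into the circle:
y² + 2y − 99 = 0
y = 9 or y = −11, giving (−4, 9) and (−4, −11).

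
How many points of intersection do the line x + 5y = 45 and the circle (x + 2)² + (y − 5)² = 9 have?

d² = (1·(−2) + 5·5 − (45))²/26 = 242/13; r² = 9.
Since d² > r², the line lies outside the circle.

0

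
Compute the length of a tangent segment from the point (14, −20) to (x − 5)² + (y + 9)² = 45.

Centre (5, −9), r² = 45. |PO|² = (9)² + (−11)² = 202.
Power of the point: PT² = |PO|² − r² = 157, so PT = √157.

√157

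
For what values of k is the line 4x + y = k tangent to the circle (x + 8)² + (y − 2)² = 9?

The line touches the circle iff its distance from (−8, 2) is 3:
|4·(−8) + 1·2 − k| / √17 = 3
|k − (−30)| = 3√17.

k = −30 ± 3√17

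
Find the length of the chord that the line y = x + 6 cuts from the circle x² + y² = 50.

Substitute y = x + 6:
2x² + 12x − 14 = 0  ⟹  x² + 6x − 7 = 0
x = 1 or x = −7, giving (1, 7) and (−7, −1).
|(1, 7) − (−7, −1)| = √((8)² + (8)²) = 8√2.

8√2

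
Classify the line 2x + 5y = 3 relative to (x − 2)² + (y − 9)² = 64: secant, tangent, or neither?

Centre (2, 9), r² = 64. Distance² from centre to line = (46)²/29 = 2116/29.
Since d² > r², the line lies outside the circle.

neither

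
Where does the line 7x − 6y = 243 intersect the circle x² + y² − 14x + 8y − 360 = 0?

(15, −23) and (27, −9)

Express y = (−243 + 7x)/6 and substitute into the circle:
85x² − 3570x + 34425 = 0  ⟹  x² − 42x + 405 = 0
x = 27 or x = 15, giving (27, −9) and (15, −23).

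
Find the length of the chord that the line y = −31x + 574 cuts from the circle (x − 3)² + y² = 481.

Express y = −31x + 574 and substitute into the circle:
962x² − 35594x + 329004 = 0  ⟹  x² − 37x + 342 = 0
x = 19 or x = 18, giving (19, −15) and (18, 16).
Chord length = distance between (19, −15) and (18, 16) = √962 = √962.

√962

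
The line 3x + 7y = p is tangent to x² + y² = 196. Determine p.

Tangency holds when the distance from the centre (0, 0) to the line equals the radius 14:
|3·0 + 7·0 − p| / √58 = 14
|p| = 14√58.

p = ±14√58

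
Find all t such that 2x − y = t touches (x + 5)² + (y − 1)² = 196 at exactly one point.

t = −11 ± 14√5

Tangency holds when the distance from the centre (−5, 1) to the line equals the radius 14:
|2·(−5) − 1·1 − t| / √5 = 14
|t − (−11)| = 14√5.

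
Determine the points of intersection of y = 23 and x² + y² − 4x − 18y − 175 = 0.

(−6, 23) and (10, 23)

From the line, y = 23. Substituting:
x² − 4x − 60 = 0
x = 10 or x = −6, giving (10, 23) and (−6, 23).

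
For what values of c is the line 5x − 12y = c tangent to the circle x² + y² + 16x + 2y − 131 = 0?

c = −210 or c = 154

Tangency holds when the distance from the centre (−8, −1) to the line equals the radius 14:
|5·(−8) − 12·(−1) − c| / √169 = 14
|c − (−28)| = 14·13, so c = 154 or c = −210.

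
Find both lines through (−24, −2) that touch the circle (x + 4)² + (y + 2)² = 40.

x − 3y = −18 and x + 3y = −30

Write the tangent as mx − y + (−2 − m·(−24)) = 0 and set its distance from the centre to 2√10:
(20m − (0))² = 40(m² + 1)
9m² − 1 = 0, so m = 1/3 or m = −1/3.
With m = 1/3: x − 3y = −18. With m = −1/3: x + 3y = −30.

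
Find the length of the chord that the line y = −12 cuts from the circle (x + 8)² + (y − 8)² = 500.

The distance from (−8, 8) to the line is 20, and r² = 500.
Half the chord is √(r² − d²) = √(100), so the full chord is 20.

20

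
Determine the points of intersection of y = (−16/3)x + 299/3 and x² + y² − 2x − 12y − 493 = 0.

(14, 25) and (20, −7)

Substitute y = (299 − 16x)/3:
265x² − 9010x + 74200 = 0  ⟹  x² − 34x + 280 = 0
x = 20 or x = 14, giving (20, −7) and (14, 25).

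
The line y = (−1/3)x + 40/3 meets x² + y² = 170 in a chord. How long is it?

The distance from (0, 0) to the line is 40/√10, and r² = 170.
Chord = 2√(r² − d²) = 2·√(10) = 2√10.

2√10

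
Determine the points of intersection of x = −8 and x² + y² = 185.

The line gives x = −8. Substituting into the circle:
y² − 121 = 0
y = 11 or y = −11, giving (−8, 11) and (−8, −11).

(−8, −11) and (−8, 11)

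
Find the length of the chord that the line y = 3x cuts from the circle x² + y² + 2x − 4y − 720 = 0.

From the line, y = 3x. Substituting:
10x² − 10x − 720 = 0  ⟹  x² − x − 72 = 0
x = 9 or x = −8, giving (9, 27) and (−8, −24).
Chord length = distance between (9, 27) and (−8, −24) = √2890 = 17√10.

17√10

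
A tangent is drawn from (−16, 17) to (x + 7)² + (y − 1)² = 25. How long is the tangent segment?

2√78

With centre O = (−7, 1), |OP|² = 337 and r² = 25.
By the tangent–radius right angle, tangent length = √(|PO|² − r²) = √312 = 2√78.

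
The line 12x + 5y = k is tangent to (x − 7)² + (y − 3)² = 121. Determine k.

k = −44 or k = 242

For a tangent, require d(centre, line) = r = 11.
|12·7 + 5·3 − k| / √169 = 11
|k − (99)| = 11·13, so k = 242 or k = −44.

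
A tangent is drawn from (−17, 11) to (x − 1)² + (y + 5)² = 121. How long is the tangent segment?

3√51

Centre (1, −5), r² = 121. |PO|² = (−18)² + (16)² = 580.
By the tangent–radius right angle, tangent length = √(|PO|² − r²) = √459 = 3√51.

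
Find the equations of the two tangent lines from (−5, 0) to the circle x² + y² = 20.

2x + y = −10 and 2x − y = −10

Let a tangent through (−5, 0) have slope m. Its distance from (0, 0) must equal 2√5:
[m·(5) − (0)]² = 20(m² + 1)
m² − 4 = 0, so m = −2 or m = 2.
Through (−5, 0) these give 2x + y = −10 and 2x − y = −10.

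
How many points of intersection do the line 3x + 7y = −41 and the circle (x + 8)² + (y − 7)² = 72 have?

0

d² = (3·(−8) + 7·7 − (−41))²/58 = 2178/29; r² = 72.
Since d² > r², the line lies outside the circle.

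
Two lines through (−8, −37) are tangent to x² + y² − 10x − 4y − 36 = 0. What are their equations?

7x − 4y = 92 and 8x − y = −27

Let a tangent through (−8, −37) have slope m. Its distance from (5, 2) must equal √65:
(13m − (39))² = 65(m² + 1)
4m² − 39m + 56 = 0, so m = 7/4 or m = 8.
Through (−8, −37) these give 7x − 4y = 92 and 8x − y = −27.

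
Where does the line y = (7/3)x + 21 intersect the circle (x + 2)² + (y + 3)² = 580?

(−18, −21) and (0, 21)

Express y = (63 + 7x)/3 and substitute into the circle:
58x² + 1044x = 0  ⟹  x² + 18x = 0
x = 0 or x = −18, giving (0, 21) and (−18, −21).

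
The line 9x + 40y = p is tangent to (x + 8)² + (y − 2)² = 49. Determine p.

Tangency holds when the distance from the centre (−8, 2) to the line equals the radius 7:
|9·(−8) + 40·2 − p| / √1681 = 7
|p − (8)| = 7·41, so p = 295 or p = −279.

p = −279 or p = 295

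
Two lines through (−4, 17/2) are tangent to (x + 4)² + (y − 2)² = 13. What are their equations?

3x − 2y = −29 and 3x + 2y = 5

Write the tangent as mx − y + (17/2 − m·(−4)) = 0 and set its distance from the centre to √13:
[m·(0) − (−13/2)]² = 13(m² + 1)
4m² − 9 = 0, so m = 3/2 or m = −3/2.
Through (−4, 17/2) these give 3x − 2y = −29 and 3x + 2y = 5.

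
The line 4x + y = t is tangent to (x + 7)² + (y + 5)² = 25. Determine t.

The line touches the circle iff its distance from (−7, −5) is 5:
|4·(−7) + 1·(−5) − t| / √17 = 5
|t − (−33)| = 5√17.

t = −33 ± 5√17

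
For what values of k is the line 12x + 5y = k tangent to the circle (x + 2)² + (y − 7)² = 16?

k = −41 or k = 63

Tangency holds when the distance from the centre (−2, 7) to the line equals the radius 4:
|12·(−2) + 5·7 − k| / √169 = 4
|k − (11)| = 4·13, so k = 63 or k = −41.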